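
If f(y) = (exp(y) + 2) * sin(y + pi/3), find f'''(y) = -2*sqrt(2)*exp(y)*sin(y + pi/12) - 2*cos(y + pi/3)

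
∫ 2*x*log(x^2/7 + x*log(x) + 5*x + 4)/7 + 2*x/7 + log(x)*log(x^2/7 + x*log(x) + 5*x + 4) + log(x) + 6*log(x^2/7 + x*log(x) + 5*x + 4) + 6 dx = (x^2 + 7*x*log(x) + 35*x + 28)*log(x^2/7 + x*log(x) + 5*x + 4)/7 + C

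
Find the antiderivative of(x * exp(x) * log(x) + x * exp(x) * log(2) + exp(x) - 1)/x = (exp(x) - 1)*log(2*x) + C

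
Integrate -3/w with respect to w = -3*log(2*w) + C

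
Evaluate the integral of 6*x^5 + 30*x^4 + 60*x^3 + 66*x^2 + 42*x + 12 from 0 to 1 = 77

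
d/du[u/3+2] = 1/3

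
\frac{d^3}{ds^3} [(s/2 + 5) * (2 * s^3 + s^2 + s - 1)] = 24*s + 63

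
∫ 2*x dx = x^2 + C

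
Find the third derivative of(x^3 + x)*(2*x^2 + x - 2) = 120*x^2 + 24*x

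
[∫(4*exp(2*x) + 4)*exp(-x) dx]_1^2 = -4*E - 4*exp(-2) + 4*exp(-1) + 4*exp(2)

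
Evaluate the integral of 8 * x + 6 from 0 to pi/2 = 3*pi + pi^2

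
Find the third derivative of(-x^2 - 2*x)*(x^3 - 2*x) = -60*x^2 - 48*x + 12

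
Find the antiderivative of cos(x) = sin(x) + C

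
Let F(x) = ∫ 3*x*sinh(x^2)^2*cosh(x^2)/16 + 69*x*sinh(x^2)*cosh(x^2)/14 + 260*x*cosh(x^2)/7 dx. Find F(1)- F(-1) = 0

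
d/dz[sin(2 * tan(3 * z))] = 6*cos(2*tan(3*z))/cos(3*z)^2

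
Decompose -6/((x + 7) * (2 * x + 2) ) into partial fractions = 1/(2*(x + 7)) - 1/(2*(x + 1))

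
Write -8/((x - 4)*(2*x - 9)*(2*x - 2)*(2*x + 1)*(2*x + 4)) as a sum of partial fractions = 8/(405*(2*x + 1)) - 8/(455*(2*x - 9)) - 1/(351*(x + 2)) - 2/(189*(x - 1)) + 1/(81*(x - 4))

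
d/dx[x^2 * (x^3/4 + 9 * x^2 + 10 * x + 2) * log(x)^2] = 5*x^4*log(x)^2/4 + x^4*log(x)/2 + 36*x^3*log(x)^2 + 18*x^3*log(x) + 30*x^2*log(x)^2 + 20*x^2*log(x) + 4*x*log(x)^2 + 4*x*log(x)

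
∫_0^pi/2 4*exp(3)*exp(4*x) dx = -exp(3) + exp(3 + 2*pi)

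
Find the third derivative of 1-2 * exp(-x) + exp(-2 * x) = (2*exp(x) - 8)*exp(-2*x)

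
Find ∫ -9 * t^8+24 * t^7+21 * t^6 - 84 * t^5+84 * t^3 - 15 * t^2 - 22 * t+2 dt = -t^9 + 3*t^8 + 3*t^7 - 14*t^6 + 21*t^4 - 5*t^3 - 11*t^2 + 2*t + C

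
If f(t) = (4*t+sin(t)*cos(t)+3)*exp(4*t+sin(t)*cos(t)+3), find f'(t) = (-8*t*sin(t)^2 + 20*t - 2*sin(t)^3*cos(t) - 8*sin(t)^2 + 5*sin(t)*cos(t) + 20)*exp(3)*exp(4*t)*exp(sin(t)*cos(t))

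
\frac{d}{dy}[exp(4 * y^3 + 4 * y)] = 12*y^2*exp(4*y^3 + 4*y) + 4*exp(4*y^3 + 4*y)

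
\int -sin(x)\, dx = cos(x) + C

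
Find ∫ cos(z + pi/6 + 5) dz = sin(z + pi/6 + 5) + C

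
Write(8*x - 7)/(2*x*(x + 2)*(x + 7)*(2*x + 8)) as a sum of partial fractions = 3/(20*(x + 7)) - 13/(32*(x + 4)) + 23/(80*(x + 2)) - 1/(32*x)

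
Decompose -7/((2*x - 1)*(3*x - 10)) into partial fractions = -21/(17*(3*x - 10)) + 14/(17*(2*x - 1))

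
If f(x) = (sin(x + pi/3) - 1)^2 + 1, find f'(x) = -2*cos(x + pi/3) + cos(2*x + pi/6)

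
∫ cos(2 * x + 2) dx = sin(2*x + 2)/2 + C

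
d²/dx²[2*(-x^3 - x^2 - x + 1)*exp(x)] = -2*x^3*exp(x) - 14*x^2*exp(x) - 22*x*exp(x) - 6*exp(x)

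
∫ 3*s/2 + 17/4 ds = 3*s^2/4 + 17*s/4 + C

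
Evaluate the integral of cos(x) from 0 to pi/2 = 1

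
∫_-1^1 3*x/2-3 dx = -6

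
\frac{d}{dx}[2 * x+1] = 2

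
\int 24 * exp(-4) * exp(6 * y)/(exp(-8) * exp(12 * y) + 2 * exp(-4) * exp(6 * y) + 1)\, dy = -4/(exp(6*y - 4) + 1) + C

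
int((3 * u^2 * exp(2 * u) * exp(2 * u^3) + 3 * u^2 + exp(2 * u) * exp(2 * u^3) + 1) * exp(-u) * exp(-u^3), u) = -exp(-u^3 - u) + exp(u^3 + u) + C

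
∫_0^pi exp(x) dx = -1 + exp(pi)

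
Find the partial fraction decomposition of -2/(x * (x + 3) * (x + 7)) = -1/(14*(x + 7)) + 1/(6*(x + 3)) - 2/(21*x)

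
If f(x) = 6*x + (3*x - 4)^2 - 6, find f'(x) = 18*x - 18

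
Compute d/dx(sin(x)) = cos(x)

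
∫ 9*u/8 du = 9*u^2/16 + C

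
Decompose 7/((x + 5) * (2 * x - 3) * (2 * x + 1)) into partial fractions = -7/(18*(2*x + 1)) + 7/(26*(2*x - 3)) + 7/(117*(x + 5))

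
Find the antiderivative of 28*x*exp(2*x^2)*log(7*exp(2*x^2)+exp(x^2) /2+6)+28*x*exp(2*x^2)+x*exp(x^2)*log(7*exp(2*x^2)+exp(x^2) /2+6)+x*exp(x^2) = (14*exp(2*x^2) + exp(x^2) + 12)*log(7*exp(2*x^2) + exp(x^2)/2 + 6)/2 + C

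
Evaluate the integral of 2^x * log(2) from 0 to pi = -1 + 2^pi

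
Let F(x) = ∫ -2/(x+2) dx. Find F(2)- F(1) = -4*log(2) + 2*log(3)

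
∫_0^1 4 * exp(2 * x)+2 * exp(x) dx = -4 + 2*E*(1 + E)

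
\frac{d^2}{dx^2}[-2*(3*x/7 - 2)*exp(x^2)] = -24*x^3*exp(x^2)/7 + 16*x^2*exp(x^2) - 36*x*exp(x^2)/7 + 8*exp(x^2)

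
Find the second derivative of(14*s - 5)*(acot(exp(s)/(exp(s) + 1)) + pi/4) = (28*s*exp(3*s) - 14*s*exp(s) - 66*exp(3*s) - 56*exp(2*s) - 23*exp(s))/(4*exp(4*s) + 8*exp(3*s) + 8*exp(2*s) + 4*exp(s) + 1)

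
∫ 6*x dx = 3*x^2 + C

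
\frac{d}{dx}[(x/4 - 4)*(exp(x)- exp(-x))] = (x*exp(2*x) + x - 15*exp(2*x) - 17)*exp(-x)/4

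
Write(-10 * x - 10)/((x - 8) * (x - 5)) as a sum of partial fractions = 20/(x - 5) - 30/(x - 8)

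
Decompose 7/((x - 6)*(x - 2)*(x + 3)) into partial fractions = 7/(45*(x + 3)) - 7/(20*(x - 2)) + 7/(36*(x - 6))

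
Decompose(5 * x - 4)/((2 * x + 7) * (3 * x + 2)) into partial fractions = -22/(17*(3*x + 2)) + 43/(17*(2*x + 7))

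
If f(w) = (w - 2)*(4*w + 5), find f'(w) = 8*w - 3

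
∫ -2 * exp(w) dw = -2*exp(w) + C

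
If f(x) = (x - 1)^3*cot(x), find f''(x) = 2*x^3/tan(x) + 2*x^3/tan(x)^3 - 6*x^2 - 6*x^2/tan(x) - 6*x^2/tan(x)^2 - 6*x^2/tan(x)^3 + 12*x + 12*x/tan(x) + 12*x/tan(x)^2 + 6*x/tan(x)^3 - 6 - 8/tan(x) - 6/tan(x)^2 - 2/tan(x)^3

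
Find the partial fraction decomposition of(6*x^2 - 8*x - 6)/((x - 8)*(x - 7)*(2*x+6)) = 18/(55*(x + 3)) - 58/(5*(x - 7)) + 157/(11*(x - 8))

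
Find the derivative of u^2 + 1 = 2*u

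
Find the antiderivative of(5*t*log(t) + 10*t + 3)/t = (5*t + 3)*(log(t) + 1) + C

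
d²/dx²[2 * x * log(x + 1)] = (2*x + 4)/(x^2 + 2*x + 1)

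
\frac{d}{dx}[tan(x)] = cos(x)^(-2)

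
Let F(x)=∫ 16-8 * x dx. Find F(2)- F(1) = 4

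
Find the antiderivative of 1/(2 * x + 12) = log(x/2 + 3)/2 + C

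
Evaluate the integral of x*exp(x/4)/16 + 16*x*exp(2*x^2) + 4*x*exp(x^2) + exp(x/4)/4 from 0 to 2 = -6 + exp(1/2)/2 + 2*exp(4) + 4*exp(8)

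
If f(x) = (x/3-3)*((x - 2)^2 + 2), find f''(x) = 2*x - 26/3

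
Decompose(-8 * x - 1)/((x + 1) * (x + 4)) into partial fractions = -31/(3*(x + 4)) + 7/(3*(x + 1))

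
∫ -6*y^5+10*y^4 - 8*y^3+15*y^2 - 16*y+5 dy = -y^6 + 2*y^5 - 2*y^4 + 5*y^3 - 8*y^2 + 5*y + C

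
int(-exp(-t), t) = exp(-t) + C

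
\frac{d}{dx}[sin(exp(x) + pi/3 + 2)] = exp(x)*cos(exp(x) + pi/3 + 2)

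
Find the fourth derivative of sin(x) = sin(x)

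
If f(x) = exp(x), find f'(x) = exp(x)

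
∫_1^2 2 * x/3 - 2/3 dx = 1/3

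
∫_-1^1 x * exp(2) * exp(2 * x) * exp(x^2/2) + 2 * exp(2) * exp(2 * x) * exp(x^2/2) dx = -exp(1/2) + exp(9/2)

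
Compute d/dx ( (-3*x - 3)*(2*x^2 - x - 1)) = -18*x^2 - 6*x + 6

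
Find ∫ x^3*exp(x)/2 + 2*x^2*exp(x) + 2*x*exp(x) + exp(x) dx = x*(x^2 + x + 2)*exp(x)/2 + C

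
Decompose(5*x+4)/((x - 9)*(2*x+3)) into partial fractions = 1/(3*(2*x + 3)) + 7/(3*(x - 9))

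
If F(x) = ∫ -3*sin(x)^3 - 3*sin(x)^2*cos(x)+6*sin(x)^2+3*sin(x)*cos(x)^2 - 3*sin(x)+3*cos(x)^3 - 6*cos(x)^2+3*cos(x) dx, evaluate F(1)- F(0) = (-1 + cos(1) + sin(1))^3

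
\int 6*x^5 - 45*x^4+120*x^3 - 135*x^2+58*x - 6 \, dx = x^6 - 9*x^5 + 30*x^4 - 45*x^3 + 29*x^2 - 6*x + C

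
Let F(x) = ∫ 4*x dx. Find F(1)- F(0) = 2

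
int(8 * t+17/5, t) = 4*t^2 + 17*t/5 + C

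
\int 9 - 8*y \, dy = -4*y^2 + 9*y + C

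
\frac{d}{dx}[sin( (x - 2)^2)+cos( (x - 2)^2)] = -2*x*sin(x^2 - 4*x + 4) + 2*x*cos(x^2 - 4*x + 4) + 4*sin(x^2 - 4*x + 4) - 4*cos(x^2 - 4*x + 4)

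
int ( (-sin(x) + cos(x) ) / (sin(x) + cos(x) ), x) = log(sin(x + pi/4)) + C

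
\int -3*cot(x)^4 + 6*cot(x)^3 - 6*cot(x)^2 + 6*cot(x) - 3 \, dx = (cot(x) - 1)^3 + C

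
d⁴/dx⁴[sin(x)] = sin(x)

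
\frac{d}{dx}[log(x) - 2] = 1/x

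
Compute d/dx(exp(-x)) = -exp(-x)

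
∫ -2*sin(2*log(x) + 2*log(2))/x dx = cos(2*log(2*x)) + C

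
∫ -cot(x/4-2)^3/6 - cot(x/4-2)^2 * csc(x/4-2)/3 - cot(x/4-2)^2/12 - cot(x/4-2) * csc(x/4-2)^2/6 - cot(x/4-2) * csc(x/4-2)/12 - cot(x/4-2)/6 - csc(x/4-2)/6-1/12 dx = (cot(x/4 - 2) + csc(x/4 - 2))^2/3 + cot(x/4 - 2)/3 + csc(x/4 - 2)/3 + C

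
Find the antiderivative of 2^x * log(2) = 2^x + C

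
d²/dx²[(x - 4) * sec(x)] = (-x + 2*x/cos(x)^2 + 2*sin(x)/cos(x) + 4 - 8/cos(x)^2)/cos(x)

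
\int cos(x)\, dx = sin(x) + C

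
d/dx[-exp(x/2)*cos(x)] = (sin(x) - cos(x)/2)*exp(x/2)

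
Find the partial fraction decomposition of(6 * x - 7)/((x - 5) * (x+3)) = 25/(8*(x + 3)) + 23/(8*(x - 5))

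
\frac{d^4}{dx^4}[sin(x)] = sin(x)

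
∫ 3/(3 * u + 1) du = log(9*u + 3) + C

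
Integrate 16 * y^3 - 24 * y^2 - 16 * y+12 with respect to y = 4*y^4 - 8*y^3 - 8*y^2 + 12*y + C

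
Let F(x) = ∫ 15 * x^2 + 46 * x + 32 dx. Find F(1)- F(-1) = 74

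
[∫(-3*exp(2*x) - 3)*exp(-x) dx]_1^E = -3*exp(E) - 3*exp(-1) + 3*exp(-E) + 3*E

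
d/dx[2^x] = 2^x*log(2)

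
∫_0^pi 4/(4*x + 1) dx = log(1 + 4*pi)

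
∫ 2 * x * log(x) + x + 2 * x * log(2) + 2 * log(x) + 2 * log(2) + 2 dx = ((x + 1)^2 - 1)*log(2*x) + C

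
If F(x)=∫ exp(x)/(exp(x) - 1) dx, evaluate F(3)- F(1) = -log(-2 + 2*E) + log(-2 + 2*exp(3))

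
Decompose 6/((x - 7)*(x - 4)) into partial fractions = -2/(x - 4) + 2/(x - 7)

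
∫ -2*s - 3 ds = -s^2 - 3*s + C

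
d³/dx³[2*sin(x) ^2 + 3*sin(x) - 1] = -(16*sin(x) + 3)*cos(x)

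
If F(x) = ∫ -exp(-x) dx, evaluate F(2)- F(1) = -exp(-1) + exp(-2)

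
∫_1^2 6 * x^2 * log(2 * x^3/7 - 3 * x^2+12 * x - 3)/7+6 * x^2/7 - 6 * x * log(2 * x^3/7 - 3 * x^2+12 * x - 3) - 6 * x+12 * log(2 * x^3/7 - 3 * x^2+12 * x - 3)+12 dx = -44*log(44/7)/7 + 79*log(79/7)/7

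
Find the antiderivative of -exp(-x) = exp(-x) + C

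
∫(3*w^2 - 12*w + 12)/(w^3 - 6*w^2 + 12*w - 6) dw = log((w - 2)^3 + 2) + C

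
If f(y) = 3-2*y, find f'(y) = -2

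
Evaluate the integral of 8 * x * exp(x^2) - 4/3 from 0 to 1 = -16/3 + 4*E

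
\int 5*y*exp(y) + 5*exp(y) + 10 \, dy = 5*y*(exp(y) + 2) + C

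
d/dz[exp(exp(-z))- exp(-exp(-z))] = (-exp(2*exp(-z)) - 1)*exp(-z - exp(-z))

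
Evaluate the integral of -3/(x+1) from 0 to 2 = -3*log(3)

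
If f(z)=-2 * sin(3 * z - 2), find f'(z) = -6*cos(3*z - 2)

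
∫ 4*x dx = 2*x^2 + C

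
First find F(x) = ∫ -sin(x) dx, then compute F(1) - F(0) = -1 + cos(1)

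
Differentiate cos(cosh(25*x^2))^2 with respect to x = -50*x*sin(2*cosh(25*x^2))*sinh(25*x^2)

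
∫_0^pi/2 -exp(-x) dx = -1 + exp(-pi/2)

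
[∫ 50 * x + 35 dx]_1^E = -72 + (3 + 5*E)*(4 + 5*E)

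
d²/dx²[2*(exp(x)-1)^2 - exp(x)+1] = 8*exp(2*x) - 5*exp(x)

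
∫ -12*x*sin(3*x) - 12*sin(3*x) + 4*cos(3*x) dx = (4*x + 4)*cos(3*x) + C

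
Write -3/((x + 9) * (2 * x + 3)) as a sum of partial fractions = -2/(5*(2*x + 3)) + 1/(5*(x + 9))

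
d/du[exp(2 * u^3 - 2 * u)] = 6*u^2*exp(2*u^3 - 2*u) - 2*exp(2*u^3 - 2*u)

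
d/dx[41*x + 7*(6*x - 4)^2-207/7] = 504*x - 295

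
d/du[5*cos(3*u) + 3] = -15*sin(3*u)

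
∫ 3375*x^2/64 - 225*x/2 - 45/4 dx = 1125*x^3/64 - 225*x^2/4 - 45*x/4 + C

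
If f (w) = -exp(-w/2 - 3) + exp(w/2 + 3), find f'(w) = (exp(w + 6) + 1)*exp(-w/2 - 3)/2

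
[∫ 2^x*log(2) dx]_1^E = -2 + 2^E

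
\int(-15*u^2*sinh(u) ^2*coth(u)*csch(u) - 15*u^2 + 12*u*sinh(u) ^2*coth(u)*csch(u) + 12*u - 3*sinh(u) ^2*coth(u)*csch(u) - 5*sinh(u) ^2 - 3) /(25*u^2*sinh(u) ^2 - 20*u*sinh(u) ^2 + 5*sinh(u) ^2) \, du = 3*coth(u)/5 + acot(5*u - 2) + 3*csch(u)/5 + C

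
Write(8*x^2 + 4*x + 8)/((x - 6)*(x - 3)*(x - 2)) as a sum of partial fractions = 12/(x - 2) - 92/(3*(x - 3)) + 80/(3*(x - 6))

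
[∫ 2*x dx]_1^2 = 3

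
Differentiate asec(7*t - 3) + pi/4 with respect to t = 7/(49*t^2*sqrt(1 - 1/(49*t^2 - 42*t + 9)) - 42*t*sqrt(1 - 1/(49*t^2 - 42*t + 9)) + 9*sqrt(1 - 1/(49*t^2 - 42*t + 9)))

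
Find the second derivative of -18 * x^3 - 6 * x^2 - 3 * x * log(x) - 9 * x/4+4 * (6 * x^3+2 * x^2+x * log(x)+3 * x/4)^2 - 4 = (8640*x^5 + 3840*x^4 + 1152*x^3*log(x) + 1920*x^3 + 192*x^2*log(x) + 88*x^2 + 16*x*log(x)^2 + 72*x*log(x) + 37*x - 6)/(2*x)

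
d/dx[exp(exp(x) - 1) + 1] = exp(x + exp(x) - 1)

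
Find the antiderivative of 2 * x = x^2 + C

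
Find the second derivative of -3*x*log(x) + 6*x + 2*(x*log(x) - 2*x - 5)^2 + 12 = (4*x*log(x)^2 - 4*x*log(x) - 4*x - 23)/x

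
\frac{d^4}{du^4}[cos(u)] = cos(u)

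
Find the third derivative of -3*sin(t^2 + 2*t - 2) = 24*t^3*cos(t^2 + 2*t - 2) + 72*t^2*cos(t^2 + 2*t - 2) + 36*t*sin(t^2 + 2*t - 2) + 72*t*cos(t^2 + 2*t - 2) + 36*sin(t^2 + 2*t - 2) + 24*cos(t^2 + 2*t - 2)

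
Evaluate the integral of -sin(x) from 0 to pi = -2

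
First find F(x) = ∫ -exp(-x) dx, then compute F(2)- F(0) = -1 + exp(-2)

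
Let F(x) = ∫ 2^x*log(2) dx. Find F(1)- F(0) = 1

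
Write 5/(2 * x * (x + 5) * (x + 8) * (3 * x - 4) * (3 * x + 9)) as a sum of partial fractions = 135/(55328*(3*x - 4)) + 1/(4032*(x + 8)) - 1/(684*(x + 5)) + 1/(468*(x + 3)) - 1/(576*x)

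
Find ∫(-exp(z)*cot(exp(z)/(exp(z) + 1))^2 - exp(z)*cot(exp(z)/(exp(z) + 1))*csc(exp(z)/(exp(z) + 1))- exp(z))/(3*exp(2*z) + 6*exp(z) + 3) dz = cot(exp(z)/(exp(z) + 1))/3 + csc(exp(z)/(exp(z) + 1))/3 + C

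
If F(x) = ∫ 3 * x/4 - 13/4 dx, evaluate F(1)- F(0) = -23/8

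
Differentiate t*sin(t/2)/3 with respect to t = t*cos(t/2)/6 + sin(t/2)/3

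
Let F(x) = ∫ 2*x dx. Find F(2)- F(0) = 4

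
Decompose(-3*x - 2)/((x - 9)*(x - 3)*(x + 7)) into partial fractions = 19/(160*(x + 7)) + 11/(60*(x - 3)) - 29/(96*(x - 9))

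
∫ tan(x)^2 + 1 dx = tan(x) + C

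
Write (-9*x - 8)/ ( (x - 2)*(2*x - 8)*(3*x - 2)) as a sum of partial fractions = -63/(40*(3*x - 2)) + 13/(8*(x - 2)) - 11/(10*(x - 4))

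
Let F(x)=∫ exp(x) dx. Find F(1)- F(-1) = E - exp(-1)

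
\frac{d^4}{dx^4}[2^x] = 2^x*log(2)^4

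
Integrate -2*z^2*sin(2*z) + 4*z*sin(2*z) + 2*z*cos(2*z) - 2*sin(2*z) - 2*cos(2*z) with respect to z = (z - 1)^2*cos(2*z) + C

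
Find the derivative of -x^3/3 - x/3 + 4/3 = -x^2 - 1/3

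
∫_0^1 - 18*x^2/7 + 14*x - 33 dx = -188/7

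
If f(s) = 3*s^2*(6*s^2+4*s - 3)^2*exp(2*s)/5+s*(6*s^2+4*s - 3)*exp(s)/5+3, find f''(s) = 432*s^6*exp(2*s)/5 + 3168*s^5*exp(2*s)/5 + 1176*s^4*exp(2*s) + 1632*s^3*exp(2*s)/5 + 6*s^3*exp(s)/5 - 1476*s^2*exp(2*s)/5 + 8*s^2*exp(s) - 216*s*exp(2*s)/5 + 49*s*exp(s)/5 + 54*exp(2*s)/5 + 2*exp(s)/5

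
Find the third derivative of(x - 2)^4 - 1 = 24*x - 48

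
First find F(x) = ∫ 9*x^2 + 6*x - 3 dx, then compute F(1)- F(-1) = 0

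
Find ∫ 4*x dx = 2*x^2 + C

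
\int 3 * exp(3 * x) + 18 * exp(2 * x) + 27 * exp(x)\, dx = (exp(x) + 3)^3 + C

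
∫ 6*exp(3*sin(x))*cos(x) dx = 2*exp(3*sin(x)) + C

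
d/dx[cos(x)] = -sin(x)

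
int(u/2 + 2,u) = u^2/4 + 2*u + C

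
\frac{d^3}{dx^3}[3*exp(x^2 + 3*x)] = 24*x^3*exp(x^2 + 3*x) + 108*x^2*exp(x^2 + 3*x) + 198*x*exp(x^2 + 3*x) + 135*exp(x^2 + 3*x)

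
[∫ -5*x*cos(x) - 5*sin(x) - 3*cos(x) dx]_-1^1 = -6*sin(1)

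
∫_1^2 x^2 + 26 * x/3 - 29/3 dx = 17/3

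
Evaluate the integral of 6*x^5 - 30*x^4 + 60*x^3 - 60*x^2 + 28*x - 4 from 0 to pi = -(-1 + pi)^2 + (-1 + pi)^6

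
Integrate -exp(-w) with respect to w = exp(-w) + C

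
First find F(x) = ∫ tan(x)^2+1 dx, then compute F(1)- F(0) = tan(1)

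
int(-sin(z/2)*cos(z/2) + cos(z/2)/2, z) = sin(z/2) + cos(z)/2 + C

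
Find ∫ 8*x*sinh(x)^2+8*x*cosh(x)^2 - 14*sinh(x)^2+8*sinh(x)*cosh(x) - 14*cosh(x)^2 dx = (4*x - 7)*sinh(2*x) + C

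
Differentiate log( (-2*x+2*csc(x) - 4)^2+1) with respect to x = (8*x*cot(x)*csc(x) + 8*x - 8*cot(x)*csc(x)^2 + 16*cot(x)*csc(x) - 8*csc(x) + 16)/(4*x^2 - 8*x*csc(x) + 16*x + 4*csc(x)^2 - 16*csc(x) + 17)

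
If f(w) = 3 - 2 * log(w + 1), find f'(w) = -2/(w + 1)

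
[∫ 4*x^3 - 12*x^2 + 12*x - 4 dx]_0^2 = 0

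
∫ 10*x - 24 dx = 5*x^2 - 24*x + C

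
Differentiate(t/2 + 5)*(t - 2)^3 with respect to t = 2*t^3 + 6*t^2 - 48*t + 56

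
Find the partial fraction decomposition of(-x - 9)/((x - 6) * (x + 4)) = 1/(2*(x + 4)) - 3/(2*(x - 6))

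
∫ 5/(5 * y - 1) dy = log(5*y - 1) + C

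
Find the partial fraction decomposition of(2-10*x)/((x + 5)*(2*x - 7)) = -66/(17*(2*x - 7)) - 52/(17*(x + 5))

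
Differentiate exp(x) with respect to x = exp(x)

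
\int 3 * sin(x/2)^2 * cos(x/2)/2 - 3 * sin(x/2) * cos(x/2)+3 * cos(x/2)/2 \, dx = (sin(x/2) - 1)^3 + C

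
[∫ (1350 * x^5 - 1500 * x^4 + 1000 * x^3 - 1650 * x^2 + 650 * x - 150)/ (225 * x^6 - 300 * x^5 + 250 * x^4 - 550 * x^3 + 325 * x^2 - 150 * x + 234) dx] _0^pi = -log(26) + log(1 + (-5*pi^3 - 5*pi/3 + 5 + 10*pi^2/3)^2)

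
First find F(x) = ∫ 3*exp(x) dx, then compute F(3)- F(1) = -3*E + 3*exp(3)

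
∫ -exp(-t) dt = exp(-t) + C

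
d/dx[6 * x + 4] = 6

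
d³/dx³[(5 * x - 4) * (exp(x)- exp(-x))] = (5*x*exp(2*x) + 5*x + 11*exp(2*x) - 19)*exp(-x)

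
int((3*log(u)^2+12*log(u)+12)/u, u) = (log(u) + 2)^3 + C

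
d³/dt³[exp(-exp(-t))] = (exp(2*t) - 3*exp(t) + 1)*exp(-3*t - exp(-t))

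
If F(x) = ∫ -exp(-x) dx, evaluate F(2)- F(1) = -exp(-1) + exp(-2)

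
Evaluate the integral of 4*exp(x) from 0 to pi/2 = -4 + 4*exp(pi/2)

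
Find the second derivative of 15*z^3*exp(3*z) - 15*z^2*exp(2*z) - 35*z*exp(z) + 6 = 135*z^3*exp(3*z) + 270*z^2*exp(3*z) - 60*z^2*exp(2*z) + 90*z*exp(3*z) - 120*z*exp(2*z) - 35*z*exp(z) - 30*exp(2*z) - 70*exp(z)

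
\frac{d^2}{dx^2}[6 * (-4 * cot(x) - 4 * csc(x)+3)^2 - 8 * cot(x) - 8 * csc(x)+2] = 8*(19 - 24*cos(x)/sin(x) - 96/sin(x) - 38*cos(x)/sin(x)^2 - 38/sin(x)^2 + 144*cos(x)/sin(x)^3 + 144/sin(x)^3)/sin(x)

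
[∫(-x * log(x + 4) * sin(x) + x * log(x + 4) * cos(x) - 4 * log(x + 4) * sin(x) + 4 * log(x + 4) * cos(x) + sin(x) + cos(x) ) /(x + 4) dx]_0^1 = -log(4) + (cos(1) + sin(1))*log(5)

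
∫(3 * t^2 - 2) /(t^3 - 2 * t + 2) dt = log(t^3 - 2*t + 2) + C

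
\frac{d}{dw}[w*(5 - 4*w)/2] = 5/2 - 4*w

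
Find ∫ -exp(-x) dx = exp(-x) + C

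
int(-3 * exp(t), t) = -3*exp(t) + C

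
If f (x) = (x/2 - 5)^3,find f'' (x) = 3*x/4 - 15/2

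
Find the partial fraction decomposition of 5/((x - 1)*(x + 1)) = -5/(2*(x + 1)) + 5/(2*(x - 1))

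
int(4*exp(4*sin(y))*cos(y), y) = exp(4*sin(y)) + C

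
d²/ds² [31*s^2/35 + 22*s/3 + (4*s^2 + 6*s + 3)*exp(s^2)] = 16*s^4*exp(s^2) + 24*s^3*exp(s^2) + 52*s^2*exp(s^2) + 36*s*exp(s^2) + 14*exp(s^2) + 62/35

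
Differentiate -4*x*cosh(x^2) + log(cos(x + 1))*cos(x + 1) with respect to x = -8*x^2*sinh(x^2) - log(cos(x + 1))*sin(x + 1) - sin(x + 1) - 4*cosh(x^2)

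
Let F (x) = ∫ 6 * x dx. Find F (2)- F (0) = 12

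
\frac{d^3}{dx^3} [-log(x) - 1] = -2/x^3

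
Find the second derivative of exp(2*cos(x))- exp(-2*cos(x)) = 2*(2*exp(4*cos(x))*sin(x)^2 - exp(4*cos(x))*cos(x) - 2*sin(x)^2 - cos(x))*exp(-2*cos(x))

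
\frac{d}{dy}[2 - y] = -1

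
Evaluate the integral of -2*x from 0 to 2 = -4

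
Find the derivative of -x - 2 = -1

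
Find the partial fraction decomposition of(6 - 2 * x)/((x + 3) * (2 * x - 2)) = -3/(2*(x + 3)) + 1/(2*(x - 1))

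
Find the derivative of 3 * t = 3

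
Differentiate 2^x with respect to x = 2^x*log(2)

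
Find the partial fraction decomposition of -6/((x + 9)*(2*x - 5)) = -12/(23*(2*x - 5)) + 6/(23*(x + 9))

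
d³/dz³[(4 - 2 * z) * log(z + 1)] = (2*z + 14)/(z^3 + 3*z^2 + 3*z + 1)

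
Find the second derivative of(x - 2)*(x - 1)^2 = 6*x - 8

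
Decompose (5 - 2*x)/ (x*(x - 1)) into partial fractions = 3/(x - 1) - 5/x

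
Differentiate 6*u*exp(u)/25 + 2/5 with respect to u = 6*u*exp(u)/25 + 6*exp(u)/25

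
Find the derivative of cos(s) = -sin(s)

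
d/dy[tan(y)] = cos(y)^(-2)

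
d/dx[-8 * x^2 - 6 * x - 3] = -16*x - 6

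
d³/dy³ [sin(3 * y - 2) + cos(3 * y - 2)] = -27*sqrt(2)*cos(3*y - 2 + pi/4)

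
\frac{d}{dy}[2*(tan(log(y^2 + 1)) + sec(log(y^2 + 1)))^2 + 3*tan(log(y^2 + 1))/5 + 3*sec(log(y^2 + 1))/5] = 2*y*(20*sin(log(y^2 + 1))^2/cos(log(y^2 + 1)) + 3*sin(log(y^2 + 1)) + 40*sin(log(y^2 + 1))/cos(log(y^2 + 1)) + 3 + 20/cos(log(y^2 + 1)))/((5*y^2 + 5)*cos(log(y^2 + 1))^2)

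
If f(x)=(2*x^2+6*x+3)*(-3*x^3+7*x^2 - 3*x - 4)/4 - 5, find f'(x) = -15*x^4/2 - 4*x^3 + 81*x^2/4 - 5*x/2 - 33/4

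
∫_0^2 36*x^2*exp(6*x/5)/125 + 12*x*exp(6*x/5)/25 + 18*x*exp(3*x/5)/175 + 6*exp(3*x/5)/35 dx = 12*exp(6/5)/35 + 24*exp(12/5)/25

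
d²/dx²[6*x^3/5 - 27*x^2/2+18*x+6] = 36*x/5 - 27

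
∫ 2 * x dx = x^2 + C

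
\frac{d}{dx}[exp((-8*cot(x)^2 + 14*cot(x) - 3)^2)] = 4*(21 - 122/tan(x) + 189/tan(x)^2 - 186/tan(x)^3 + 168/tan(x)^4 - 64/tan(x)^5)*exp(-28*(3 + 8/tan(x)^2)/tan(x))*exp(9 + 244/tan(x)^2 + 64/tan(x)^4)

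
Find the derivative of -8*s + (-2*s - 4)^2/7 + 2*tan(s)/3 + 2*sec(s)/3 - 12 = 8*s/7 + 2*tan(s)^2/3 + 2*tan(s)*sec(s)/3 - 106/21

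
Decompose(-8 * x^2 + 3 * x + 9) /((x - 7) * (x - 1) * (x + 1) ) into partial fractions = -1/(8*(x + 1)) - 1/(3*(x - 1)) - 181/(24*(x - 7))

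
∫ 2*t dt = t^2 + C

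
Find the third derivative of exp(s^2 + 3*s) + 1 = 8*s^3*exp(s^2 + 3*s) + 36*s^2*exp(s^2 + 3*s) + 66*s*exp(s^2 + 3*s) + 45*exp(s^2 + 3*s)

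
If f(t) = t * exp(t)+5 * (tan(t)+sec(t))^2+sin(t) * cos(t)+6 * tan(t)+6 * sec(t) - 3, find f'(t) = t*exp(t) + exp(t) - sin(t)^2 + cos(t)^2 + 10*tan(t)^3 + 20*tan(t)^2*sec(t) + 6*tan(t)^2 + 10*tan(t)*sec(t)^2 + 6*tan(t)*sec(t) + 10*tan(t) + 10*sec(t) + 6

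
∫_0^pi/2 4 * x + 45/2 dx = -25 + (5 + 2*pi)*(pi/4 + 5)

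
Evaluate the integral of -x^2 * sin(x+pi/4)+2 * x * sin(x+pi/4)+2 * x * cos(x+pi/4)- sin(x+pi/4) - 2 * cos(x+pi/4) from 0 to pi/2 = -sqrt(2)/2 - sqrt(2)*(-pi + 1 + pi^2/4)/2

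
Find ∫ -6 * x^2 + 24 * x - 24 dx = -2*x^3 + 12*x^2 - 24*x + C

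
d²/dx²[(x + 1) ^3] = 6*x + 6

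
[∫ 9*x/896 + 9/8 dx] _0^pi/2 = -7 + 3*pi/8 + (3*pi/32 + 7)^2/7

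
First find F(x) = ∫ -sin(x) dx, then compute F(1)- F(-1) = 0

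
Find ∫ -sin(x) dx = cos(x) + C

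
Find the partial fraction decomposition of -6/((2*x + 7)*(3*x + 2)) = -18/(17*(3*x + 2)) + 12/(17*(2*x + 7))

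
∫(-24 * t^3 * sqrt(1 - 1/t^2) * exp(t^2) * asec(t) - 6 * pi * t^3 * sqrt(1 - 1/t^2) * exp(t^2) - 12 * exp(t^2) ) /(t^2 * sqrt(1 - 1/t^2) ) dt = 3*(-4*asec(t) - pi)*exp(t^2) + C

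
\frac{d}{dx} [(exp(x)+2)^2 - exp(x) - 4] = 2*exp(2*x) + 3*exp(x)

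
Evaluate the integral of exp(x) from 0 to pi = -1 + exp(pi)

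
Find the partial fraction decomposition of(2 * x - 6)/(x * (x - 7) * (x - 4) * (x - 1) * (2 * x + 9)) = -80/(12903*(2*x + 9)) - 2/(99*(x - 1)) - 1/(306*(x - 4)) + 4/(1449*(x - 7)) + 1/(42*x)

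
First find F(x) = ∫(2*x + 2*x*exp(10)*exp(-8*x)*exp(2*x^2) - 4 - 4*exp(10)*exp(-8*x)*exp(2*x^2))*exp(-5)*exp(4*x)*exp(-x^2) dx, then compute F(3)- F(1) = 0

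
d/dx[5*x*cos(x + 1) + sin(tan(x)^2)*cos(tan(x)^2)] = -5*x*sin(x + 1) - 4*sin(x)*sin(1 - 1/cos(x)^2)^2/cos(x)^3 + 2*sin(x)/cos(x)^3 + 5*cos(x + 1)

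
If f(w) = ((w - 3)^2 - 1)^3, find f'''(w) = 120*w^3 - 1080*w^2 + 3168*w - 3024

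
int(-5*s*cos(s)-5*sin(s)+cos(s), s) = (1 - 5*s)*sin(s) + C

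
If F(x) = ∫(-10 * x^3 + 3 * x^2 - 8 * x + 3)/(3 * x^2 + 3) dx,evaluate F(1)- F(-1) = 2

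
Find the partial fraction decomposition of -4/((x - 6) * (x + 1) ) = 4/(7*(x + 1)) - 4/(7*(x - 6))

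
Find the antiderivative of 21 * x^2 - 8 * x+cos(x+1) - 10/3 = 7*x^3 - 4*x^2 - 10*x/3 + sin(x + 1) + C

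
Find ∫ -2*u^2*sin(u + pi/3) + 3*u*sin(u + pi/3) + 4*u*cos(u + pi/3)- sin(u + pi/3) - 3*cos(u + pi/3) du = (2*u^2 - 3*u + 1)*cos(u + pi/3) + C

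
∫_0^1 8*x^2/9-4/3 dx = -28/27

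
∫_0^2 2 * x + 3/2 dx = 7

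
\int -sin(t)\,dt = cos(t) + C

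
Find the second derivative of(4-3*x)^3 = 216 - 162*x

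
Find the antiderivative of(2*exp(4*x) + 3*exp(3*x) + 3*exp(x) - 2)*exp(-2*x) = 4*sinh(x)^2 + 6*sinh(x) + C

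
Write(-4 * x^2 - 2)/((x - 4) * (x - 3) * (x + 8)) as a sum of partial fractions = -43/(22*(x + 8)) + 38/(11*(x - 3)) - 11/(2*(x - 4))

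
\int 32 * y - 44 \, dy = 16*y^2 - 44*y + C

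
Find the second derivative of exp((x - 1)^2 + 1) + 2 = 4*x^2*exp(x^2 - 2*x + 2) - 8*x*exp(x^2 - 2*x + 2) + 6*exp(x^2 - 2*x + 2)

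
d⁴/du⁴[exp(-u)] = exp(-u)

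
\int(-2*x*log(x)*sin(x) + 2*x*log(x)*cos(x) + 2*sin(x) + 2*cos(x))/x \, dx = 2*sqrt(2)*log(x)*sin(x + pi/4) + C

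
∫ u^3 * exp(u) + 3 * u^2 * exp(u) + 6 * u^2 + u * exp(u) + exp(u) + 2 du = u*(u^2 + 1)*(exp(u) + 2) + C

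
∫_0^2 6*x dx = 12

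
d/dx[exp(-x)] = -exp(-x)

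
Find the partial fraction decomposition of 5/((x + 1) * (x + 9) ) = -5/(8*(x + 9)) + 5/(8*(x + 1))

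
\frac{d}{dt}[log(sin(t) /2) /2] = 1/(2*tan(t))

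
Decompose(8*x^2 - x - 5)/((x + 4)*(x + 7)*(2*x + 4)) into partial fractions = 197/(15*(x + 7)) - 127/(12*(x + 4)) + 29/(20*(x + 2))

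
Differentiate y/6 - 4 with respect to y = 1/6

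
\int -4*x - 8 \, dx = -2*x^2 - 8*x + C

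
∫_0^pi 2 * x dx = pi^2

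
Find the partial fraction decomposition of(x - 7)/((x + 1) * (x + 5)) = 3/(x + 5) - 2/(x + 1)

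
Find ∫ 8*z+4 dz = 4*z^2 + 4*z + C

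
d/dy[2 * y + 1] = 2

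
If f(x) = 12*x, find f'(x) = 12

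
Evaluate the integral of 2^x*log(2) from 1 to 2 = 2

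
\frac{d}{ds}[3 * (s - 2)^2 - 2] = 6*s - 12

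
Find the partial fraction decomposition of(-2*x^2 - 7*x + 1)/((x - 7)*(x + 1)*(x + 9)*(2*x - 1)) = 8/(247*(2*x - 1)) + 49/(1216*(x + 9)) + 1/(32*(x + 1)) - 73/(832*(x - 7))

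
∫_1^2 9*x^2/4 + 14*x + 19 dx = 181/4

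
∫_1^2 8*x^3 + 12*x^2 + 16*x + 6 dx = 88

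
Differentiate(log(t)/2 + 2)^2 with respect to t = (log(t) + 4)/(2*t)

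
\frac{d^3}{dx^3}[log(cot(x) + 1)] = 2*(-2*tan(x)^3 + tan(x)^2 - 5*tan(x) - 2 - 4/tan(x) - 3/tan(x)^2 - 1/tan(x)^3)/(tan(x) + 1)^3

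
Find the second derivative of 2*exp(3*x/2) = 9*exp(3*x/2)/2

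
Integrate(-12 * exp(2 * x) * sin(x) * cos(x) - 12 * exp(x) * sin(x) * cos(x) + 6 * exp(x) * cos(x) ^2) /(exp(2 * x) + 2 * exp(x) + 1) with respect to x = 2*(-3*exp(x)*sin(x)^2 + exp(x) - 2)/(exp(x) + 1) + C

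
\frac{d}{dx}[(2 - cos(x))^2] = 4*sin(x) - sin(2*x)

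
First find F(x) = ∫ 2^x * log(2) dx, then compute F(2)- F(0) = 3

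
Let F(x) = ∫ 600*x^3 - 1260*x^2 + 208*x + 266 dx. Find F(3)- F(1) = 2444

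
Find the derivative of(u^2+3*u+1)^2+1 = 4*u^3 + 18*u^2 + 22*u + 6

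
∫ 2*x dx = x^2 + C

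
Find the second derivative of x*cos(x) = -x*cos(x) - 2*sin(x)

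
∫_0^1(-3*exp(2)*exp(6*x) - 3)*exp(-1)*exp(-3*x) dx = -exp(4) - exp(-1) + exp(-4) + E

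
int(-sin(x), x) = cos(x) + C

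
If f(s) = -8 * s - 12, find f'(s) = -8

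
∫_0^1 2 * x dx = 1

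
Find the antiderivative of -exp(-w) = exp(-w) + C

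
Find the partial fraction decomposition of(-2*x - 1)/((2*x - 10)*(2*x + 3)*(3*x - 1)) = 15/(308*(3*x - 1)) + 4/(143*(2*x + 3)) - 11/(364*(x - 5))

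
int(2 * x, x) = x^2 + C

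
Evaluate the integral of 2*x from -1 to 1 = 0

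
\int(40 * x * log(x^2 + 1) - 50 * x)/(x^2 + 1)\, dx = 5*(2*log(x^2 + 1) - 5)*log(x^2 + 1) + C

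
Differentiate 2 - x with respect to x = -1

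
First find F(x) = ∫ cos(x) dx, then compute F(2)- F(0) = sin(2)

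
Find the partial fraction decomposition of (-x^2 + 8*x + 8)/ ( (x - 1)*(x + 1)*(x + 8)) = -40/(21*(x + 8)) + 1/(14*(x + 1)) + 5/(6*(x - 1))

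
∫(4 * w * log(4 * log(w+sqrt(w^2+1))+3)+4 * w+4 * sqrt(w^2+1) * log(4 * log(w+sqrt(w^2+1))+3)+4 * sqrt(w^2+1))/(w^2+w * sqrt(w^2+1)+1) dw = (4*log(w + sqrt(w^2 + 1)) + 3)*log(4*log(w + sqrt(w^2 + 1)) + 3) + C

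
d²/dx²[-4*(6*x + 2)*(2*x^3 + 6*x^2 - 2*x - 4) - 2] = -576*x^2 - 960*x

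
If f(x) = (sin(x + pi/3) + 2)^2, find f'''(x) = -4*cos(x + pi/3) - 4*cos(2*x + pi/6)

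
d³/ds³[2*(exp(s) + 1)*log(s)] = (2*s^3*exp(s)*log(s) + 6*s^2*exp(s) - 6*s*exp(s) + 4*exp(s) + 4)/s^3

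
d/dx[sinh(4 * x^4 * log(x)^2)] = 16*x^3*log(x)^2*cosh(4*x^4*log(x)^2) + 8*x^3*log(x)*cosh(4*x^4*log(x)^2)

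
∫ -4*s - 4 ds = -2*s^2 - 4*s + C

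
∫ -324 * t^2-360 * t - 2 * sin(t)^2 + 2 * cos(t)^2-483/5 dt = -108*t^3 - 180*t^2 - 483*t/5 + sin(2*t) + C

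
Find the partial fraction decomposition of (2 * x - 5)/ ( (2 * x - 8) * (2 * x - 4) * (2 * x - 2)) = -1/(8*(x - 1)) + 1/(16*(x - 2)) + 1/(16*(x - 4))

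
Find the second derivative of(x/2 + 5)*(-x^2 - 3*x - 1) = -3*x - 13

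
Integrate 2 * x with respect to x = x^2 + C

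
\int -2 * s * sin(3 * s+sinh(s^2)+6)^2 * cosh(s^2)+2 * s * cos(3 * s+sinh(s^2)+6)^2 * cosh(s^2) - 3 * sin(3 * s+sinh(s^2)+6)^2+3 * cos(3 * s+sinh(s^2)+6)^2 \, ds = sin(6*s + 2*sinh(s^2) + 12)/2 + C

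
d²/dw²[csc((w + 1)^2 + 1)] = 2*(-2*w^2 + 4*w^2/sin(w^2 + 2*w + 2)^2 - 4*w + 8*w/sin(w^2 + 2*w + 2)^2 - 2 - cos(w^2 + 2*w + 2)/sin(w^2 + 2*w + 2) + 4/sin(w^2 + 2*w + 2)^2)/sin(w^2 + 2*w + 2)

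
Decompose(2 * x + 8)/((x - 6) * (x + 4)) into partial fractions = 2/(x - 6)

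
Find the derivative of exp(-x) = -exp(-x)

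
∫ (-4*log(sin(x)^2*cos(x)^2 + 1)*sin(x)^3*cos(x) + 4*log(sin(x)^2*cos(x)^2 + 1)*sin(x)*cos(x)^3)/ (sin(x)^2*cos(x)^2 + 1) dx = log(9/8 - cos(4*x)/8)^2 + C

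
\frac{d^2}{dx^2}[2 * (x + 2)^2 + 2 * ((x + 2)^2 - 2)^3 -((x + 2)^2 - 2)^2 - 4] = 60*x^4 + 480*x^3 + 1284*x^2 + 1296*x + 396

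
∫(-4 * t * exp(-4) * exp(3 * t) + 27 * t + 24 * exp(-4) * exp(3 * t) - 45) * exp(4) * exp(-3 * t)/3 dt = (-9*t + 2*(-t^2 + 12*t - 12)*exp(3*t - 4) + 12)*exp(4 - 3*t)/3 + C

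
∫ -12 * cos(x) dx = -12*sin(x) + C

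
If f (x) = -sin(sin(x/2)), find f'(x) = -cos(x/2)*cos(sin(x/2))/2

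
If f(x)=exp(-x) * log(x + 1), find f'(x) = (-x*log(x + 1) - log(x + 1) + 1)/(x*exp(x) + exp(x))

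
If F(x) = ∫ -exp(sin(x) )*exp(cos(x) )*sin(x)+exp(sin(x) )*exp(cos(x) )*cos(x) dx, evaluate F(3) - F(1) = -exp(cos(1) + sin(1)) + exp(cos(3) + sin(3))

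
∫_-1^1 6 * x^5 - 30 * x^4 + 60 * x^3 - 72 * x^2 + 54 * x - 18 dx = -96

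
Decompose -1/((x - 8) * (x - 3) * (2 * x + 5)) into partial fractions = -4/(231*(2*x + 5)) + 1/(55*(x - 3)) - 1/(105*(x - 8))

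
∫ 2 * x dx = x^2 + C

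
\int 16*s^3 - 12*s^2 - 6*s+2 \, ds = 4*s^4 - 4*s^3 - 3*s^2 + 2*s + C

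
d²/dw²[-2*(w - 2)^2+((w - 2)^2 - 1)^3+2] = 30*w^4 - 240*w^3 + 684*w^2 - 816*w + 338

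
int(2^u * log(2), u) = 2^u + C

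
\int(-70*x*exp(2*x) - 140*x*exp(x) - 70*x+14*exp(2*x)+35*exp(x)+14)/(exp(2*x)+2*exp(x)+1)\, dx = ((exp(x) + 1)*(-35*x^2 + 14*x + 4) + 7*exp(x))/(exp(x) + 1) + C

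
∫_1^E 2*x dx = -1 + exp(2)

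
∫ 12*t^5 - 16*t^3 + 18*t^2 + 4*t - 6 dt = 2*t^6 - 4*t^4 + 6*t^3 + 2*t^2 - 6*t + C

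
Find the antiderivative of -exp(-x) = exp(-x) + C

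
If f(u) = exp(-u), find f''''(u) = exp(-u)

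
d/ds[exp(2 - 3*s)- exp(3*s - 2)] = (-3*exp(6*s - 4) - 3)*exp(2 - 3*s)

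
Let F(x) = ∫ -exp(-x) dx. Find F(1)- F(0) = -1 + exp(-1)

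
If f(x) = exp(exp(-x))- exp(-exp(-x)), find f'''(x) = (-exp(2*x) + 3*exp(x) - 3*exp(x + 2*exp(-x)) - exp(2*x + 2*exp(-x)) - exp(2*exp(-x)) - 1)*exp(-3*x - exp(-x))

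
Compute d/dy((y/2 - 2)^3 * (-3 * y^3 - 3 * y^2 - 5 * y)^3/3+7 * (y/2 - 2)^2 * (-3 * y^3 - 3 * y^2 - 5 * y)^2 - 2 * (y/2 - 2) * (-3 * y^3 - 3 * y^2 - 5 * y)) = -27*y^11/2 + 891*y^10/8 - 225*y^9 + 405*y^8/8 - 534*y^7 + 3255*y^6/8 + 5941*y^5/4 + 2915*y^4 + 4275*y^3 + 2443*y^2 + 1386*y - 20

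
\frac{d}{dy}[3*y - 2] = 3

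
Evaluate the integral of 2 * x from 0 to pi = pi^2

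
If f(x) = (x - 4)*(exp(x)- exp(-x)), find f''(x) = (x*exp(2*x) - x - 2*exp(2*x) + 6)*exp(-x)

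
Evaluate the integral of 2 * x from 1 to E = -1 + exp(2)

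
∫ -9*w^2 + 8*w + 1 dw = -3*w^3 + 4*w^2 + w + C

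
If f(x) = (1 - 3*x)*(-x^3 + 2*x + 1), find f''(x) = 36*x^2 - 6*x - 12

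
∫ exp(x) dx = exp(x) + C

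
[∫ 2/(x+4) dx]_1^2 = -2*log(5) + 2*log(6)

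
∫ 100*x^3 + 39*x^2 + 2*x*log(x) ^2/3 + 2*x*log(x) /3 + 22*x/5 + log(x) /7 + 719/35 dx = x*(2625*x^3 + 1365*x^2 + 35*x*log(x)^2 + 231*x + 15*log(x) + 2142)/105 + C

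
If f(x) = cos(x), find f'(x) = -sin(x)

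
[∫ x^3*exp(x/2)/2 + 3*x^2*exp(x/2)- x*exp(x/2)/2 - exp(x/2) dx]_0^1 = 0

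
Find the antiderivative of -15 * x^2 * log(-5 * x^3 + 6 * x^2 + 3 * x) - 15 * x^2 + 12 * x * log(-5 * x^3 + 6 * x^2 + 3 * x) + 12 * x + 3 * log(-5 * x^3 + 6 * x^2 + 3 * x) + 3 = x*(-5*x^2 + 6*x + 3)*log(x*(-5*x^2 + 6*x + 3)) + C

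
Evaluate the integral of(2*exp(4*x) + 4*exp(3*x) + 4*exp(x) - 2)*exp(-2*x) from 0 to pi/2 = -4 + (-exp(-pi/2) + 2 + exp(pi/2))^2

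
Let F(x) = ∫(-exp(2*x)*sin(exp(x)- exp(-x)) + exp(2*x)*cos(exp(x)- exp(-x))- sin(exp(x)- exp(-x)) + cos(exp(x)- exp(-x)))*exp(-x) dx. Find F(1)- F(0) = -1 + cos(E - exp(-1)) + sin(E - exp(-1))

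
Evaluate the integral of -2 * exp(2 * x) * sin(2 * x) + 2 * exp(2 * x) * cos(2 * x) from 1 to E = -exp(2)*cos(2) + exp(2*E)*cos(2*E)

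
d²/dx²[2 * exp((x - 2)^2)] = 8*x^2*exp(x^2 - 4*x + 4) - 32*x*exp(x^2 - 4*x + 4) + 36*exp(x^2 - 4*x + 4)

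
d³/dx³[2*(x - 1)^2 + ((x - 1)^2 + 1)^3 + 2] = 120*x^3 - 360*x^2 + 432*x - 192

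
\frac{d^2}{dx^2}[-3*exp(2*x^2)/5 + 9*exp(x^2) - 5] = -48*x^2*exp(2*x^2)/5 + 36*x^2*exp(x^2) - 12*exp(2*x^2)/5 + 18*exp(x^2)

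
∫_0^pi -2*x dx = -pi^2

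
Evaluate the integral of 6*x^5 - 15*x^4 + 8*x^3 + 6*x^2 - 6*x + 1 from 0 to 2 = 6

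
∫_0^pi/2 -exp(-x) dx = -1 + exp(-pi/2)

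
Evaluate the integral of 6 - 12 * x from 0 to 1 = 0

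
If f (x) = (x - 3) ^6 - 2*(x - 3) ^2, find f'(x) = 6*x^5 - 90*x^4 + 540*x^3 - 1620*x^2 + 2426*x - 1446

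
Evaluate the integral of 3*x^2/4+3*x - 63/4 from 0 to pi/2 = -27 + (-3 + pi/2)^2*(pi/8 + 3)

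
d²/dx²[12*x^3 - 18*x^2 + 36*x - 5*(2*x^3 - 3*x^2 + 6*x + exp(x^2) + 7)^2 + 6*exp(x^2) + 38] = -80*x^5*exp(x^2) + 120*x^4*exp(x^2) - 600*x^4 - 520*x^3*exp(x^2) + 1200*x^3 - 80*x^2*exp(2*x^2) + 44*x^2*exp(x^2) - 1980*x^2 - 480*x*exp(x^2) + 312*x - 20*exp(2*x^2) - 68*exp(x^2) + 24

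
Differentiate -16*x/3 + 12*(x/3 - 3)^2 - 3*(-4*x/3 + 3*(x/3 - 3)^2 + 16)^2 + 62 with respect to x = -4*x^3/3 + 44*x^2 - 492*x + 5588/3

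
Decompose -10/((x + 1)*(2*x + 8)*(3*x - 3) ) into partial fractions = -1/(9*(x + 4)) + 5/(18*(x + 1)) - 1/(6*(x - 1))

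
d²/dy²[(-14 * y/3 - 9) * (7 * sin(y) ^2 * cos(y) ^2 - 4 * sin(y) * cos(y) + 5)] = -392*y*(1 - cos(2*y))^2/3 - 112*y*sin(2*y)/3 - 784*y*cos(2*y)/3 + 196*y - 252*(1 - cos(2*y))^2 - 72*sin(2*y) - 98*sin(4*y)/3 - 1400*cos(2*y)/3 + 378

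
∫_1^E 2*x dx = -1 + exp(2)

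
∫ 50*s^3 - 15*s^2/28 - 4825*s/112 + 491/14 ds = 25*s^4/2 - 5*s^3/28 - 4825*s^2/224 + 491*s/14 + C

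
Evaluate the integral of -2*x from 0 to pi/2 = -pi^2/4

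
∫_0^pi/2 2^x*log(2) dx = -1 + 2^(pi/2)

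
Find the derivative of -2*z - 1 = -2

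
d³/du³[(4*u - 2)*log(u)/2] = (-2*u - 2)/u^3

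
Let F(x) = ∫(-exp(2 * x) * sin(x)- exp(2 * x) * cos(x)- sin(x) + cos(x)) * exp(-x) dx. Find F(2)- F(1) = (-exp(2) + exp(-2))*sin(2) + (E - exp(-1))*sin(1)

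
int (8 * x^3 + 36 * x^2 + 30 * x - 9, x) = 2*x^4 + 12*x^3 + 15*x^2 - 9*x + C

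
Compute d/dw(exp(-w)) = -exp(-w)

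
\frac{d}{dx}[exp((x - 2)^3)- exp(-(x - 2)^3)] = (3*x^2*exp(2*x^3 - 12*x^2 + 24*x - 16) + 3*x^2 - 12*x*exp(2*x^3 - 12*x^2 + 24*x - 16) - 12*x + 12*exp(2*x^3 - 12*x^2 + 24*x - 16) + 12)*exp(-x^3 + 6*x^2 - 12*x + 8)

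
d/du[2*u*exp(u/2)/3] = u*exp(u/2)/3 + 2*exp(u/2)/3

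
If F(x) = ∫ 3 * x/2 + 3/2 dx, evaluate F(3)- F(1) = 9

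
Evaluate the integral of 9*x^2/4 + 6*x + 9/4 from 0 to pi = 3*pi*(-1 + (2 + pi)^2)/4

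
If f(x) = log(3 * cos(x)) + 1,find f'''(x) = -2*sin(x)/cos(x)^3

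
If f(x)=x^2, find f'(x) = 2*x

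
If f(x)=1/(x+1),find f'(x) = -1/(x^2 + 2*x + 1)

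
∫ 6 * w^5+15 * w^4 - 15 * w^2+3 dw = w^6 + 3*w^5 - 5*w^3 + 3*w + C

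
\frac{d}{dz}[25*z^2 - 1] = 50*z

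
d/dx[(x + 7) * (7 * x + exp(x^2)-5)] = 2*x^2*exp(x^2) + 14*x*exp(x^2) + 14*x + exp(x^2) + 44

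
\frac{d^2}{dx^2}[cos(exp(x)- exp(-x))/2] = (-exp(4*x)*cos(exp(x) - exp(-x)) - exp(3*x)*sin(exp(x) - exp(-x)) - 2*exp(2*x)*cos(exp(x) - exp(-x)) + exp(x)*sin(exp(x) - exp(-x)) - cos(exp(x) - exp(-x)))*exp(-2*x)/2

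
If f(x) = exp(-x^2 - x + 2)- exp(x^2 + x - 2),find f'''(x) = (-8*x^3*exp(2*x^2 + 2*x - 4) - 8*x^3 - 12*x^2*exp(2*x^2 + 2*x - 4) - 12*x^2 - 18*x*exp(2*x^2 + 2*x - 4) + 6*x - 7*exp(2*x^2 + 2*x - 4) + 5)*exp(-x^2 - x + 2)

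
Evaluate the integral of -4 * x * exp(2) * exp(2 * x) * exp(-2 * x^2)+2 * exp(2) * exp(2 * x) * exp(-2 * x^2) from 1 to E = -exp(2) + exp(-2*exp(2) + 2 + 2*E)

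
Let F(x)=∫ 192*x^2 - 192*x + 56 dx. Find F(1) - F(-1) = 240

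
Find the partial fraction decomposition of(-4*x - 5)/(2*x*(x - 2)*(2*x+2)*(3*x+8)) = -153/(2240*(3*x + 8)) - 1/(60*(x + 1)) - 13/(336*(x - 2)) + 5/(64*x)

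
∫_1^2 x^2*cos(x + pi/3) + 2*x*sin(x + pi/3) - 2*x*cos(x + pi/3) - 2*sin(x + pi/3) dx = sin(1 + pi/3)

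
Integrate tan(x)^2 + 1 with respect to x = tan(x) + C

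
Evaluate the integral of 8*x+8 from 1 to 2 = 20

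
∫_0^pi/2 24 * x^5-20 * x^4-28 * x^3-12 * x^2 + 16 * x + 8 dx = -4 + (-pi - pi^2/4 - 2 + pi^3/4)^2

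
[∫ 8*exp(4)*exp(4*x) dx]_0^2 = -2*exp(4) + 2*exp(12)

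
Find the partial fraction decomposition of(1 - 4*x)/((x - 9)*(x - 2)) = 1/(x - 2) - 5/(x - 9)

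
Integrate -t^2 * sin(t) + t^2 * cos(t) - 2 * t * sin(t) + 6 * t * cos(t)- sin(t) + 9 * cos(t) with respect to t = sqrt(2)*((t + 2)^2 + 1)*sin(t + pi/4) + C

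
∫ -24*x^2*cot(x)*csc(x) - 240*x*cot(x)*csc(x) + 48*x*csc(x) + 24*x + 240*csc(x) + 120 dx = 12*x*(x + 10)*(2*csc(x) + 1) + C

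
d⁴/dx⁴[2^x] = 2^x*log(2)^4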